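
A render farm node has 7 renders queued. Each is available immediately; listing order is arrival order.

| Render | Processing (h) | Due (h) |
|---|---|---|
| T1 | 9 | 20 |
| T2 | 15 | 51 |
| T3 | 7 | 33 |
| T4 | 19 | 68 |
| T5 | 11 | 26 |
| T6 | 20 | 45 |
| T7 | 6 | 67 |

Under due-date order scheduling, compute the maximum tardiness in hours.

19

EDD (increasing due date): T1 T5 T3 T6 T2 T7 T4.
T1: 0→9, due 20, tardiness 0
T5: 9→20, due 26, tardiness 0
T3: 20→27, due 33, tardiness 0
T6: 27→47, due 45, tardiness 2
T2: 47→62, due 51, tardiness 11
T7: 62→68, due 67, tardiness 1
T4: 68→87, due 68, tardiness 19
Maximum = 19.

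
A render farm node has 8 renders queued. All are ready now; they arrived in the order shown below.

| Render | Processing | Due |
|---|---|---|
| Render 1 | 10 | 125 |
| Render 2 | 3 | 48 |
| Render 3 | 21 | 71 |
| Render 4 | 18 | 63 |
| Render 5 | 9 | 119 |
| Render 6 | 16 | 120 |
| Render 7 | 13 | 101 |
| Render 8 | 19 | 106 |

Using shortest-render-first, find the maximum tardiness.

SPT (increasing processing time): Render 2 Render 5 Render 1 Render 7 Render 6 Render 4 Render 8 Render 3.
Render 2: 0→3, due 48, tardiness 0
Render 5: 3→12, due 119, tardiness 0
Render 1: 12→22, due 125, tardiness 0
Render 7: 22→35, due 101, tardiness 0
Render 6: 35→51, due 120, tardiness 0
Render 4: 51→69, due 63, tardiness 6
Render 8: 69→88, due 106, tardiness 0
Render 3: 88→109, due 71, tardiness 38
Maximum = 38.

38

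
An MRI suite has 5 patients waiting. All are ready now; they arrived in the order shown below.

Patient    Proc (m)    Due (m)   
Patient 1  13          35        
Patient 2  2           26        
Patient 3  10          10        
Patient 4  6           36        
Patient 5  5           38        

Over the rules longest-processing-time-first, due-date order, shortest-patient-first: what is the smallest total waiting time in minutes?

LPT (decreasing processing time): Patient 1 Patient 3 Patient 4 Patient 5 Patient 2.
Patient 1: waits 0, runs 0→13
Patient 3: waits 13, runs 13→23
Patient 4: waits 23, runs 23→29
Patient 5: waits 29, runs 29→34
Patient 2: waits 34, runs 34→36
Sum = 0+13+23+29+34 = 99.
EDD (increasing due date): Patient 3 Patient 2 Patient 1 Patient 4 Patient 5.
Patient 3: waits 0, runs 0→10
Patient 2: waits 10, runs 10→12
Patient 1: waits 12, runs 12→25
Patient 4: waits 25, runs 25→31
Patient 5: waits 31, runs 31→36
Sum = 0+10+12+25+31 = 78.
SPT (increasing processing time): Patient 2 Patient 5 Patient 4 Patient 3 Patient 1.
Patient 2: waits 0, runs 0→2
Patient 5: waits 2, runs 2→7
Patient 4: waits 7, runs 7→13
Patient 3: waits 13, runs 13→23
Patient 1: waits 23, runs 23→36
Sum = 0+2+7+13+23 = 45.
LPT 99, EDD 78, SPT 45 → minimum 45.

45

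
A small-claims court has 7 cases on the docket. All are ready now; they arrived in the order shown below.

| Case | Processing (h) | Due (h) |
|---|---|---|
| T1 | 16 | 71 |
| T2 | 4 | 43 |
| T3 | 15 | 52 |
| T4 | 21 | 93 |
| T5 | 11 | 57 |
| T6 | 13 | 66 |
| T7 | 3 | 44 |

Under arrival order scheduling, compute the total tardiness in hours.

FIFO (arrival order): T1 T2 T3 T4 T5 T6 T7.
T1: 0→16, due 71, tardiness 0
T2: 16→20, due 43, tardiness 0
T3: 20→35, due 52, tardiness 0
T4: 35→56, due 93, tardiness 0
T5: 56→67, due 57, tardiness 10
T6: 67→80, due 66, tardiness 14
T7: 80→83, due 44, tardiness 39
Sum = 0+0+0+0+10+14+39 = 63.

63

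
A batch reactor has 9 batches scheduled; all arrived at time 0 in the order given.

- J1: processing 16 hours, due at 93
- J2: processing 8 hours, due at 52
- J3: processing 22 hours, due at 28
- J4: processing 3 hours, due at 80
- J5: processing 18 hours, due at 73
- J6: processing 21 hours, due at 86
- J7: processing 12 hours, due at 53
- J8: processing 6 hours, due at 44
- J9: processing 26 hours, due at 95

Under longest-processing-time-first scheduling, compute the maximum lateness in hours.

LPT (decreasing processing time): J9 J3 J6 J5 J1 J7 J2 J8 J4.
J9: 0→26, due 95, lateness -69
J3: 26→48, due 28, lateness 20
J6: 48→69, due 86, lateness -17
J5: 69→87, due 73, lateness 14
J1: 87→103, due 93, lateness 10
J7: 103→115, due 53, lateness 62
J2: 115→123, due 52, lateness 71
J8: 123→129, due 44, lateness 85
J4: 129→132, due 80, lateness 52
Maximum = 85.

85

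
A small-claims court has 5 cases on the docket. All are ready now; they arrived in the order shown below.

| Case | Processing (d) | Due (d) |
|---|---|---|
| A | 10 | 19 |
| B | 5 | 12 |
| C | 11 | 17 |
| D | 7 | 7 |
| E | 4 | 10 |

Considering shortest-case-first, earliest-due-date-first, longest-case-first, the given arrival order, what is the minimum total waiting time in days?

55

SPT (increasing processing time): E B D A C.
E: waits 0, runs 0→4
B: waits 4, runs 4→9
D: waits 9, runs 9→16
A: waits 16, runs 16→26
C: waits 26, runs 26→37
Sum = 0+4+9+16+26 = 55.
EDD (increasing due date): D E B C A.
D: waits 0, runs 0→7
E: waits 7, runs 7→11
B: waits 11, runs 11→16
C: waits 16, runs 16→27
A: waits 27, runs 27→37
Sum = 0+7+11+16+27 = 61.
LPT (decreasing processing time): C A D B E.
C: waits 0, runs 0→11
A: waits 11, runs 11→21
D: waits 21, runs 21→28
B: waits 28, runs 28→33
E: waits 33, runs 33→37
Sum = 0+11+21+28+33 = 93.
FIFO (arrival order): A B C D E.
A: waits 0, runs 0→10
B: waits 10, runs 10→15
C: waits 15, runs 15→26
D: waits 26, runs 26→33
E: waits 33, runs 33→37
Sum = 0+10+15+26+33 = 84.
SPT 55, EDD 61, LPT 93, FIFO 84 → minimum 55.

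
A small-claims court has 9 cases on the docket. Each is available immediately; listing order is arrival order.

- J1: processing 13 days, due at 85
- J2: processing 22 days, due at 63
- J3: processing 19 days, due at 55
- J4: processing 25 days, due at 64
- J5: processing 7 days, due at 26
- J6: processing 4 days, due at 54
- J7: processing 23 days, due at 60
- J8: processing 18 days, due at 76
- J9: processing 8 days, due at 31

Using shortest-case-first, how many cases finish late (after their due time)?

4

SPT (increasing processing time): J6 J5 J9 J1 J8 J3 J2 J7 J4.
J6: 0→4, due 54, tardiness 0
J5: 4→11, due 26, tardiness 0
J9: 11→19, due 31, tardiness 0
J1: 19→32, due 85, tardiness 0
J8: 32→50, due 76, tardiness 0
J3: 50→69, due 55, tardiness 14
J2: 69→91, due 63, tardiness 28
J7: 91→114, due 60, tardiness 54
J4: 114→139, due 64, tardiness 75
Late cases: 4.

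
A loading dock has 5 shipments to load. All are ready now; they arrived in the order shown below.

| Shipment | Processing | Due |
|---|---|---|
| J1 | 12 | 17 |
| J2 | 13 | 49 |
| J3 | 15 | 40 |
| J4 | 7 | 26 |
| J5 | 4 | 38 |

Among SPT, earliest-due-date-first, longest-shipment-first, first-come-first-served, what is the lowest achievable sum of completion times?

125

SPT (increasing processing time): J5 J4 J1 J2 J3.
J5: 0→4
J4: 4→11
J1: 11→23
J2: 23→36
J3: 36→51
Sum = 4+11+23+36+51 = 125.
EDD (increasing due date): J1 J4 J5 J3 J2.
J1: 0→12
J4: 12→19
J5: 19→23
J3: 23→38
J2: 38→51
Sum = 12+19+23+38+51 = 143.
LPT (decreasing processing time): J3 J2 J1 J4 J5.
J3: 0→15
J2: 15→28
J1: 28→40
J4: 40→47
J5: 47→51
Sum = 15+28+40+47+51 = 181.
FIFO (arrival order): J1 J2 J3 J4 J5.
J1: 0→12
J2: 12→25
J3: 25→40
J4: 40→47
J5: 47→51
Sum = 12+25+40+47+51 = 175.
SPT 125, EDD 143, LPT 181, FIFO 175 → minimum 125.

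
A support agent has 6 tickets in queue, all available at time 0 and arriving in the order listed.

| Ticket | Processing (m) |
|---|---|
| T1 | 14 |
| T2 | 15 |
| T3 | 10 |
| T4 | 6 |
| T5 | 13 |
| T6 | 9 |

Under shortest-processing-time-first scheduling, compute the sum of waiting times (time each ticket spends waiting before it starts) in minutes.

SPT (increasing processing time): T4 T6 T3 T5 T1 T2.
T4: waits 0, runs 0→6
T6: waits 6, runs 6→15
T3: waits 15, runs 15→25
T5: waits 25, runs 25→38
T1: waits 38, runs 38→52
T2: waits 52, runs 52→67
Sum = 0+6+15+25+38+52 = 136.

136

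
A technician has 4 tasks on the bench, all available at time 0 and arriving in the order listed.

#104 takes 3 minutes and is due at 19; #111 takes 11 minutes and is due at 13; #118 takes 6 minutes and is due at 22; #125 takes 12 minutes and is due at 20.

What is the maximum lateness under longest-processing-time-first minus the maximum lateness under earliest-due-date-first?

3

LPT (decreasing processing time): #125 #111 #118 #104.
#125: 0→12, due 20, lateness -8
#111: 12→23, due 13, lateness 10
#118: 23→29, due 22, lateness 7
#104: 29→32, due 19, lateness 13
Maximum = 13.
EDD (increasing due date): #111 #104 #125 #118.
#111: 0→11, due 13, lateness -2
#104: 11→14, due 19, lateness -5
#125: 14→26, due 20, lateness 6
#118: 26→32, due 22, lateness 10
Maximum = 10.
Difference = 13 − 10 = 3.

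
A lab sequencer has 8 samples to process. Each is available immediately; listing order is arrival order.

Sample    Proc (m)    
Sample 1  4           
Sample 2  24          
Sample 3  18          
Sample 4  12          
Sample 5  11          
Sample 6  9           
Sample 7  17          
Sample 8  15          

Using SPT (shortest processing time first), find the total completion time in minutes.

SPT (increasing processing time): Sample 1 Sample 6 Sample 5 Sample 4 Sample 8 Sample 7 Sample 3 Sample 2.
Sample 1: 0→4
Sample 6: 4→13
Sample 5: 13→24
Sample 4: 24→36
Sample 8: 36→51
Sample 7: 51→68
Sample 3: 68→86
Sample 2: 86→110
Sum = 4+13+24+36+51+68+86+110 = 392.

392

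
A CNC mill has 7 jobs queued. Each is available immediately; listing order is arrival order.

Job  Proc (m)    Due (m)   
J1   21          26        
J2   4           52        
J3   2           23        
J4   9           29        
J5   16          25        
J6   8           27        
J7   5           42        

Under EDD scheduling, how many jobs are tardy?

EDD (increasing due date): J3 J5 J1 J6 J4 J7 J2.
J3: 0→2, due 23, tardiness 0
J5: 2→18, due 25, tardiness 0
J1: 18→39, due 26, tardiness 13
J6: 39→47, due 27, tardiness 20
J4: 47→56, due 29, tardiness 27
J7: 56→61, due 42, tardiness 19
J2: 61→65, due 52, tardiness 13
Late jobs: 5.

5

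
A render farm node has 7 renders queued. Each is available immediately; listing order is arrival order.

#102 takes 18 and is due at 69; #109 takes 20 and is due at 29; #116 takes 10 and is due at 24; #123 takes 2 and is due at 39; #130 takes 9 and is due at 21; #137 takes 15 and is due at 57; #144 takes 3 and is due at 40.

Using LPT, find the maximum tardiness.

LPT (decreasing processing time): #109 #102 #137 #116 #130 #144 #123.
#109: 0→20, due 29, tardiness 0
#102: 20→38, due 69, tardiness 0
#137: 38→53, due 57, tardiness 0
#116: 53→63, due 24, tardiness 39
#130: 63→72, due 21, tardiness 51
#144: 72→75, due 40, tardiness 35
#123: 75→77, due 39, tardiness 38
Maximum = 51.

51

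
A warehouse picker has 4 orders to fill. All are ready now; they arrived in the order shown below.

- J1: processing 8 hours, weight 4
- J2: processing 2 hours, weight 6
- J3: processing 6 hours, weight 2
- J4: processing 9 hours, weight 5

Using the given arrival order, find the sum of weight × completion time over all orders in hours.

FIFO (arrival order): J1 J2 J3 J4.
J1: finishes 8, weight 4, w·C = 32
J2: finishes 10, weight 6, w·C = 60
J3: finishes 16, weight 2, w·C = 32
J4: finishes 25, weight 5, w·C = 125
Sum = 32+60+32+125 = 249.

249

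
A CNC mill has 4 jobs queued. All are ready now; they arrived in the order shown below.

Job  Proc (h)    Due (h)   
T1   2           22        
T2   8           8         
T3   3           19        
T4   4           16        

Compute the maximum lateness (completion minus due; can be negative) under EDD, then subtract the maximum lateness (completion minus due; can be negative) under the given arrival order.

-2

EDD (increasing due date): T2 T4 T3 T1.
T2: 0→8, due 8, lateness 0
T4: 8→12, due 16, lateness -4
T3: 12→15, due 19, lateness -4
T1: 15→17, due 22, lateness -5
Maximum = 0.
FIFO (arrival order): T1 T2 T3 T4.
T1: 0→2, due 22, lateness -20
T2: 2→10, due 8, lateness 2
T3: 10→13, due 19, lateness -6
T4: 13→17, due 16, lateness 1
Maximum = 2.
Difference = 0 − 2 = -2.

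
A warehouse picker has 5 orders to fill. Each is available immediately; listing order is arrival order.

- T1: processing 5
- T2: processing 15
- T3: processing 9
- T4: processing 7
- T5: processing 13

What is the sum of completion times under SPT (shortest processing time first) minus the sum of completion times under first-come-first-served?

-18

SPT (increasing processing time): T1 T4 T3 T5 T2.
T1: 0→5
T4: 5→12
T3: 12→21
T5: 21→34
T2: 34→49
Sum = 5+12+21+34+49 = 121.
FIFO (arrival order): T1 T2 T3 T4 T5.
T1: 0→5
T2: 5→20
T3: 20→29
T4: 29→36
T5: 36→49
Sum = 5+20+29+36+49 = 139.
Difference = 121 − 139 = -18.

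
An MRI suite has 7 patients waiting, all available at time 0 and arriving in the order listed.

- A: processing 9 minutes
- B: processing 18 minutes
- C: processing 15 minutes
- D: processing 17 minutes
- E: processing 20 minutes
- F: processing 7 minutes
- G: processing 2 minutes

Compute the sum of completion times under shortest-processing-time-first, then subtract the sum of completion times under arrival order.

SPT (increasing processing time): G F A C D B E.
G: 0→2
F: 2→9
A: 9→18
C: 18→33
D: 33→50
B: 50→68
E: 68→88
Sum = 2+9+18+33+50+68+88 = 268.
FIFO (arrival order): A B C D E F G.
A: 0→9
B: 9→27
C: 27→42
D: 42→59
E: 59→79
F: 79→86
G: 86→88
Sum = 9+27+42+59+79+86+88 = 390.
Difference = 268 − 390 = -122.

-122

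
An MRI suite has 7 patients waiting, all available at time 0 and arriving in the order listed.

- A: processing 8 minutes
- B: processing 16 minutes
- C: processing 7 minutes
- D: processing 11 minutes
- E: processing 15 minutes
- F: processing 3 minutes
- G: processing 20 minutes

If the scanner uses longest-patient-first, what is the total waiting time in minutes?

LPT (decreasing processing time): G B E D A C F.
G: waits 0, runs 0→20
B: waits 20, runs 20→36
E: waits 36, runs 36→51
D: waits 51, runs 51→62
A: waits 62, runs 62→70
C: waits 70, runs 70→77
F: waits 77, runs 77→80
Sum = 0+20+36+51+62+70+77 = 316.

316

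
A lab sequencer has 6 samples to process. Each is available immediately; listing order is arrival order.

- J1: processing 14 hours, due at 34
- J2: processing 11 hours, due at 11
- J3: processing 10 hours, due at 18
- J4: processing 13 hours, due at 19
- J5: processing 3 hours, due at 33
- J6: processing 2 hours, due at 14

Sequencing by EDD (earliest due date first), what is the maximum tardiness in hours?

19

EDD (increasing due date): J2 J6 J3 J4 J5 J1.
J2: 0→11, due 11, tardiness 0
J6: 11→13, due 14, tardiness 0
J3: 13→23, due 18, tardiness 5
J4: 23→36, due 19, tardiness 17
J5: 36→39, due 33, tardiness 6
J1: 39→53, due 34, tardiness 19
Maximum = 19.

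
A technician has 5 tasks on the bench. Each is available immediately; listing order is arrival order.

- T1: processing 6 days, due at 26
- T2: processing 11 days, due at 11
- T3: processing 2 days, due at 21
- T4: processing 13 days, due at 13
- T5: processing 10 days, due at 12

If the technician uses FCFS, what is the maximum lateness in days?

FIFO (arrival order): T1 T2 T3 T4 T5.
T1: 0→6, due 26, lateness -20
T2: 6→17, due 11, lateness 6
T3: 17→19, due 21, lateness -2
T4: 19→32, due 13, lateness 19
T5: 32→42, due 12, lateness 30
Maximum = 30.

30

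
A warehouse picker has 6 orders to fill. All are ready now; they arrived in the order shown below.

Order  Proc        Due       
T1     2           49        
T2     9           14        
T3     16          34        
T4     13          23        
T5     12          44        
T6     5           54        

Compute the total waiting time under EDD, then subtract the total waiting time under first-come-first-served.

39

EDD (increasing due date): T2 T4 T3 T5 T1 T6.
T2: waits 0, runs 0→9
T4: waits 9, runs 9→22
T3: waits 22, runs 22→38
T5: waits 38, runs 38→50
T1: waits 50, runs 50→52
T6: waits 52, runs 52→57
Sum = 0+9+22+38+50+52 = 171.
FIFO (arrival order): T1 T2 T3 T4 T5 T6.
T1: waits 0, runs 0→2
T2: waits 2, runs 2→11
T3: waits 11, runs 11→27
T4: waits 27, runs 27→40
T5: waits 40, runs 40→52
T6: waits 52, runs 52→57
Sum = 0+2+11+27+40+52 = 132.
Difference = 171 − 132 = 39.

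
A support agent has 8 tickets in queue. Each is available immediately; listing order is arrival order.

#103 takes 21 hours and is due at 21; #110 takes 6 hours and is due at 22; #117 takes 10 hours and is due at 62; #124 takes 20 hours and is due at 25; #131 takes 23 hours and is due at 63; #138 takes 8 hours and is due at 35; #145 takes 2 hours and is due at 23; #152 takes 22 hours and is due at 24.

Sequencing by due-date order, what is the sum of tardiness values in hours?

EDD (increasing due date): #103 #110 #145 #152 #124 #138 #117 #131.
#103: 0→21, due 21, tardiness 0
#110: 21→27, due 22, tardiness 5
#145: 27→29, due 23, tardiness 6
#152: 29→51, due 24, tardiness 27
#124: 51→71, due 25, tardiness 46
#138: 71→79, due 35, tardiness 44
#117: 79→89, due 62, tardiness 27
#131: 89→112, due 63, tardiness 49
Sum = 0+5+6+27+46+44+27+49 = 204.

204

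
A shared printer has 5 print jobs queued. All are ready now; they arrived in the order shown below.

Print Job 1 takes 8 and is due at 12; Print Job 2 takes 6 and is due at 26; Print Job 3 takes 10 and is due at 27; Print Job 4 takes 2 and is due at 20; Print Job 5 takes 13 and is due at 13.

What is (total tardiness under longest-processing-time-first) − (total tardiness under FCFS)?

17

LPT (decreasing processing time): Print Job 5 Print Job 3 Print Job 1 Print Job 2 Print Job 4.
Print Job 5: 0→13, due 13, tardiness 0
Print Job 3: 13→23, due 27, tardiness 0
Print Job 1: 23→31, due 12, tardiness 19
Print Job 2: 31→37, due 26, tardiness 11
Print Job 4: 37→39, due 20, tardiness 19
Sum = 0+0+19+11+19 = 49.
FIFO (arrival order): Print Job 1 Print Job 2 Print Job 3 Print Job 4 Print Job 5.
Print Job 1: 0→8, due 12, tardiness 0
Print Job 2: 8→14, due 26, tardiness 0
Print Job 3: 14→24, due 27, tardiness 0
Print Job 4: 24→26, due 20, tardiness 6
Print Job 5: 26→39, due 13, tardiness 26
Sum = 0+0+0+6+26 = 32.
Difference = 49 − 32 = 17.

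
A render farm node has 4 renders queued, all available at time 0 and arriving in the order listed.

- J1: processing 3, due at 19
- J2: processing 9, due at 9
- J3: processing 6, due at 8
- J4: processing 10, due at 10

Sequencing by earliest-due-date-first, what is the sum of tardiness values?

EDD (increasing due date): J3 J2 J4 J1.
J3: 0→6, due 8, tardiness 0
J2: 6→15, due 9, tardiness 6
J4: 15→25, due 10, tardiness 15
J1: 25→28, due 19, tardiness 9
Sum = 0+6+15+9 = 30.

30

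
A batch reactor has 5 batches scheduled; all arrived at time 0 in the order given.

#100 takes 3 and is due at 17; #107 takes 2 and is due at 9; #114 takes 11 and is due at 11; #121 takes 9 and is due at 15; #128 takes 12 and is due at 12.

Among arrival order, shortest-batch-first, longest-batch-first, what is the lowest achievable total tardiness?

FIFO (arrival order): #100 #107 #114 #121 #128.
#100: 0→3, due 17, tardiness 0
#107: 3→5, due 9, tardiness 0
#114: 5→16, due 11, tardiness 5
#121: 16→25, due 15, tardiness 10
#128: 25→37, due 12, tardiness 25
Sum = 0+0+5+10+25 = 40.
SPT (increasing processing time): #107 #100 #121 #114 #128.
#107: 0→2, due 9, tardiness 0
#100: 2→5, due 17, tardiness 0
#121: 5→14, due 15, tardiness 0
#114: 14→25, due 11, tardiness 14
#128: 25→37, due 12, tardiness 25
Sum = 0+0+0+14+25 = 39.
LPT (decreasing processing time): #128 #114 #121 #100 #107.
#128: 0→12, due 12, tardiness 0
#114: 12→23, due 11, tardiness 12
#121: 23→32, due 15, tardiness 17
#100: 32→35, due 17, tardiness 18
#107: 35→37, due 9, tardiness 28
Sum = 0+12+17+18+28 = 75.
FIFO 40, SPT 39, LPT 75 → minimum 39.

39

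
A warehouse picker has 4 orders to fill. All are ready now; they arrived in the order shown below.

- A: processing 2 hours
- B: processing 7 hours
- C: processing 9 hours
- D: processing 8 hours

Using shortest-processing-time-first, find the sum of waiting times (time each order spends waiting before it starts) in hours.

SPT (increasing processing time): A B D C.
A: waits 0, runs 0→2
B: waits 2, runs 2→9
D: waits 9, runs 9→17
C: waits 17, runs 17→26
Sum = 0+2+9+17 = 28.

28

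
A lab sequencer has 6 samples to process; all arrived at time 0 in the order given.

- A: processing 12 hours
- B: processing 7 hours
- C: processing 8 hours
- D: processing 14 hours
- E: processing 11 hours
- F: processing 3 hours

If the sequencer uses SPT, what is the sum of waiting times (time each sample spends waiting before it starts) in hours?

101

SPT (increasing processing time): F B C E A D.
F: waits 0, runs 0→3
B: waits 3, runs 3→10
C: waits 10, runs 10→18
E: waits 18, runs 18→29
A: waits 29, runs 29→41
D: waits 41, runs 41→55
Sum = 0+3+10+18+29+41 = 101.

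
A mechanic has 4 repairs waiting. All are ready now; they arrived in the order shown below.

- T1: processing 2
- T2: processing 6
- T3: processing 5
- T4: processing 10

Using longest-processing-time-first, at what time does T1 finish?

LPT (decreasing processing time): T4 T2 T3 T1.
T4: 0→10
T2: 10→16
T3: 16→21
T1: 21→23

23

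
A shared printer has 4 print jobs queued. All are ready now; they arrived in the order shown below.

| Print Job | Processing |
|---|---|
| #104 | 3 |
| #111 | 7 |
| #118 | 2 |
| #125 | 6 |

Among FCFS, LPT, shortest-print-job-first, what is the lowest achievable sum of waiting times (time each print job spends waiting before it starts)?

FIFO (arrival order): #104 #111 #118 #125.
#104: waits 0, runs 0→3
#111: waits 3, runs 3→10
#118: waits 10, runs 10→12
#125: waits 12, runs 12→18
Sum = 0+3+10+12 = 25.
LPT (decreasing processing time): #111 #125 #104 #118.
#111: waits 0, runs 0→7
#125: waits 7, runs 7→13
#104: waits 13, runs 13→16
#118: waits 16, runs 16→18
Sum = 0+7+13+16 = 36.
SPT (increasing processing time): #118 #104 #125 #111.
#118: waits 0, runs 0→2
#104: waits 2, runs 2→5
#125: waits 5, runs 5→11
#111: waits 11, runs 11→18
Sum = 0+2+5+11 = 18.
FIFO 25, LPT 36, SPT 18 → minimum 18.

18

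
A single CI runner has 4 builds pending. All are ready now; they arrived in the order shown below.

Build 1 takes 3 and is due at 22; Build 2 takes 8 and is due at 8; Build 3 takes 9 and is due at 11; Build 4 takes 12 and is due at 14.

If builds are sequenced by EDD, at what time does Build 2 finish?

8

EDD (increasing due date): Build 2 Build 3 Build 4 Build 1.
Build 2: 0→8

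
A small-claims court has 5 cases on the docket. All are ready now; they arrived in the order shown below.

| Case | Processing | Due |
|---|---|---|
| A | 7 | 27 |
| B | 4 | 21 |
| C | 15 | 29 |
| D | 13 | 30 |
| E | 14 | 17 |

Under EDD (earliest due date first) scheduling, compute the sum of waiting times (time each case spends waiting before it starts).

97

EDD (increasing due date): E B A C D.
E: waits 0, runs 0→14
B: waits 14, runs 14→18
A: waits 18, runs 18→25
C: waits 25, runs 25→40
D: waits 40, runs 40→53
Sum = 0+14+18+25+40 = 97.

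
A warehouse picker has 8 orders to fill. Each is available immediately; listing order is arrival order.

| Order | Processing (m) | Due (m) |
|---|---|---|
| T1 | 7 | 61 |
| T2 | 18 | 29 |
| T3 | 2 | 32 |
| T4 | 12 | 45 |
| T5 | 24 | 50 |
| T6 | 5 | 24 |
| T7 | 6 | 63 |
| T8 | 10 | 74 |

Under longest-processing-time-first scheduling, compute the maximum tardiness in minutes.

LPT (decreasing processing time): T5 T2 T4 T8 T1 T7 T6 T3.
T5: 0→24, due 50, tardiness 0
T2: 24→42, due 29, tardiness 13
T4: 42→54, due 45, tardiness 9
T8: 54→64, due 74, tardiness 0
T1: 64→71, due 61, tardiness 10
T7: 71→77, due 63, tardiness 14
T6: 77→82, due 24, tardiness 58
T3: 82→84, due 32, tardiness 52
Maximum = 58.

58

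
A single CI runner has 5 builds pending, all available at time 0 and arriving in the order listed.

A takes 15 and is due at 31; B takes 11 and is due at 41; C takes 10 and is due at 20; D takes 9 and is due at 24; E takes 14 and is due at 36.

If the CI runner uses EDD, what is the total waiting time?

EDD (increasing due date): C D A E B.
C: waits 0, runs 0→10
D: waits 10, runs 10→19
A: waits 19, runs 19→34
E: waits 34, runs 34→48
B: waits 48, runs 48→59
Sum = 0+10+19+34+48 = 111.

111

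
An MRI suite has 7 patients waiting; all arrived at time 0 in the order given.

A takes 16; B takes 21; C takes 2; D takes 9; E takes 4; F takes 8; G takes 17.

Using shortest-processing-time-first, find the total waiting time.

140

SPT (increasing processing time): C E F D A G B.
C: waits 0, runs 0→2
E: waits 2, runs 2→6
F: waits 6, runs 6→14
D: waits 14, runs 14→23
A: waits 23, runs 23→39
G: waits 39, runs 39→56
B: waits 56, runs 56→77
Sum = 0+2+6+14+23+39+56 = 140.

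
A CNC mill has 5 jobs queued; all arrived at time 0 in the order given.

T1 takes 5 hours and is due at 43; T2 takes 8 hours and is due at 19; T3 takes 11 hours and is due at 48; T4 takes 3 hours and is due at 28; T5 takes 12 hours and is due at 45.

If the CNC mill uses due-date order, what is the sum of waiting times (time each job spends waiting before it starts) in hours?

EDD (increasing due date): T2 T4 T1 T5 T3.
T2: waits 0, runs 0→8
T4: waits 8, runs 8→11
T1: waits 11, runs 11→16
T5: waits 16, runs 16→28
T3: waits 28, runs 28→39
Sum = 0+8+11+16+28 = 63.

63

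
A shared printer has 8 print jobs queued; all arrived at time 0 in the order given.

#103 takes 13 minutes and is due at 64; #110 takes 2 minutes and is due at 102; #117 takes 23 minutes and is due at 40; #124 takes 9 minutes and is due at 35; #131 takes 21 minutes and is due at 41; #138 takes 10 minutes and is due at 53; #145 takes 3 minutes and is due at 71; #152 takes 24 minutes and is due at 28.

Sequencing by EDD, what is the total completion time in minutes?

585

EDD (increasing due date): #152 #124 #117 #131 #138 #103 #145 #110.
#152: 0→24
#124: 24→33
#117: 33→56
#131: 56→77
#138: 77→87
#103: 87→100
#145: 100→103
#110: 103→105
Sum = 24+33+56+77+87+100+103+105 = 585.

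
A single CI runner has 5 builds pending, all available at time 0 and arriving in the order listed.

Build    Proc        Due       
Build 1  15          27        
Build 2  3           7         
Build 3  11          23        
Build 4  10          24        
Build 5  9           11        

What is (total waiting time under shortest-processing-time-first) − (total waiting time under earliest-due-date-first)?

SPT (increasing processing time): Build 2 Build 5 Build 4 Build 3 Build 1.
Build 2: waits 0, runs 0→3
Build 5: waits 3, runs 3→12
Build 4: waits 12, runs 12→22
Build 3: waits 22, runs 22→33
Build 1: waits 33, runs 33→48
Sum = 0+3+12+22+33 = 70.
EDD (increasing due date): Build 2 Build 5 Build 3 Build 4 Build 1.
Build 2: waits 0, runs 0→3
Build 5: waits 3, runs 3→12
Build 3: waits 12, runs 12→23
Build 4: waits 23, runs 23→33
Build 1: waits 33, runs 33→48
Sum = 0+3+12+23+33 = 71.
Difference = 70 − 71 = -1.

-1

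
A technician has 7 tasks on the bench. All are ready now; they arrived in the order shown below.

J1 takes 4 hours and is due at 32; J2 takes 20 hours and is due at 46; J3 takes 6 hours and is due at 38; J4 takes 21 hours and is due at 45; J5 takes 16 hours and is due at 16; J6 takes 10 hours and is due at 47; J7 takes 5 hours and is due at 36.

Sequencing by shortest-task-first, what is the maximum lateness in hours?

37

SPT (increasing processing time): J1 J7 J3 J6 J5 J2 J4.
J1: 0→4, due 32, lateness -28
J7: 4→9, due 36, lateness -27
J3: 9→15, due 38, lateness -23
J6: 15→25, due 47, lateness -22
J5: 25→41, due 16, lateness 25
J2: 41→61, due 46, lateness 15
J4: 61→82, due 45, lateness 37
Maximum = 37.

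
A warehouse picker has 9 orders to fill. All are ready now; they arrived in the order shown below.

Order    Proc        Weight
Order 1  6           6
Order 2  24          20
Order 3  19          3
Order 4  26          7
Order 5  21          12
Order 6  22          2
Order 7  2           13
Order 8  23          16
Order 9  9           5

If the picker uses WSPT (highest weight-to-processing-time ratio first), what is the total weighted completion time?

4402

WSPT (decreasing weight/processing-time ratio): Order 7 Order 1 Order 2 Order 8 Order 5 Order 9 Order 4 Order 3 Order 6.
Order 7: finishes 2, weight 13, w·C = 26
Order 1: finishes 8, weight 6, w·C = 48
Order 2: finishes 32, weight 20, w·C = 640
Order 8: finishes 55, weight 16, w·C = 880
Order 5: finishes 76, weight 12, w·C = 912
Order 9: finishes 85, weight 5, w·C = 425
Order 4: finishes 111, weight 7, w·C = 777
Order 3: finishes 130, weight 3, w·C = 390
Order 6: finishes 152, weight 2, w·C = 304
Sum = 26+48+640+880+912+425+777+390+304 = 4402.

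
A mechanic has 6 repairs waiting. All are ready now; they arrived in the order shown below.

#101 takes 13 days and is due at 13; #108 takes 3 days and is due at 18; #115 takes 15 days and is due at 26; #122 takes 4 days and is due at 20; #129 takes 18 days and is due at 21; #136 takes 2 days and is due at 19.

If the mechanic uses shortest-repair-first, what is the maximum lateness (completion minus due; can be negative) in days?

34

SPT (increasing processing time): #136 #108 #122 #101 #115 #129.
#136: 0→2, due 19, lateness -17
#108: 2→5, due 18, lateness -13
#122: 5→9, due 20, lateness -11
#101: 9→22, due 13, lateness 9
#115: 22→37, due 26, lateness 11
#129: 37→55, due 21, lateness 34
Maximum = 34.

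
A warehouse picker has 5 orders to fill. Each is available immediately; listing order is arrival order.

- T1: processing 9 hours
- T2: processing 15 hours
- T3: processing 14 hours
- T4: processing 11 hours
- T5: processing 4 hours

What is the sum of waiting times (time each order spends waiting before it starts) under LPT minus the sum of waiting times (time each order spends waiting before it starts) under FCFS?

LPT (decreasing processing time): T2 T3 T4 T1 T5.
T2: waits 0, runs 0→15
T3: waits 15, runs 15→29
T4: waits 29, runs 29→40
T1: waits 40, runs 40→49
T5: waits 49, runs 49→53
Sum = 0+15+29+40+49 = 133.
FIFO (arrival order): T1 T2 T3 T4 T5.
T1: waits 0, runs 0→9
T2: waits 9, runs 9→24
T3: waits 24, runs 24→38
T4: waits 38, runs 38→49
T5: waits 49, runs 49→53
Sum = 0+9+24+38+49 = 120.
Difference = 133 − 120 = 13.

13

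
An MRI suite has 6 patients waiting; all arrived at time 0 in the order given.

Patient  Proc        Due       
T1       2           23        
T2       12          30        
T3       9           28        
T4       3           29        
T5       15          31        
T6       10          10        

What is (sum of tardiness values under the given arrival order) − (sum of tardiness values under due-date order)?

25

FIFO (arrival order): T1 T2 T3 T4 T5 T6.
T1: 0→2, due 23, tardiness 0
T2: 2→14, due 30, tardiness 0
T3: 14→23, due 28, tardiness 0
T4: 23→26, due 29, tardiness 0
T5: 26→41, due 31, tardiness 10
T6: 41→51, due 10, tardiness 41
Sum = 0+0+0+0+10+41 = 51.
EDD (increasing due date): T6 T1 T3 T4 T2 T5.
T6: 0→10, due 10, tardiness 0
T1: 10→12, due 23, tardiness 0
T3: 12→21, due 28, tardiness 0
T4: 21→24, due 29, tardiness 0
T2: 24→36, due 30, tardiness 6
T5: 36→51, due 31, tardiness 20
Sum = 0+0+0+0+6+20 = 26.
Difference = 51 − 26 = 25.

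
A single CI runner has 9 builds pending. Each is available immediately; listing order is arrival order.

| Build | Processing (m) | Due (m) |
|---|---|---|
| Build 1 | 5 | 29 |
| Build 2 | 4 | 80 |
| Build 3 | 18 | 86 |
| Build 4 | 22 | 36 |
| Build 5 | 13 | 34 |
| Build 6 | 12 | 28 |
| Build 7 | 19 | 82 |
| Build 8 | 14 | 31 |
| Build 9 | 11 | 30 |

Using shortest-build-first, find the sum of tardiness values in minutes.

SPT (increasing processing time): Build 2 Build 1 Build 9 Build 6 Build 5 Build 8 Build 3 Build 7 Build 4.
Build 2: 0→4, due 80, tardiness 0
Build 1: 4→9, due 29, tardiness 0
Build 9: 9→20, due 30, tardiness 0
Build 6: 20→32, due 28, tardiness 4
Build 5: 32→45, due 34, tardiness 11
Build 8: 45→59, due 31, tardiness 28
Build 3: 59→77, due 86, tardiness 0
Build 7: 77→96, due 82, tardiness 14
Build 4: 96→118, due 36, tardiness 82
Sum = 0+0+0+4+11+28+0+14+82 = 139.

139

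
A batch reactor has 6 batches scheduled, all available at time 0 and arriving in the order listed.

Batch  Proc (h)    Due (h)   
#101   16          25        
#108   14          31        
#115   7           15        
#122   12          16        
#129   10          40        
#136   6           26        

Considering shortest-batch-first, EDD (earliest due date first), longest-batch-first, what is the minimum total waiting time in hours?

126

SPT (increasing processing time): #136 #115 #129 #122 #108 #101.
#136: waits 0, runs 0→6
#115: waits 6, runs 6→13
#129: waits 13, runs 13→23
#122: waits 23, runs 23→35
#108: waits 35, runs 35→49
#101: waits 49, runs 49→65
Sum = 0+6+13+23+35+49 = 126.
EDD (increasing due date): #115 #122 #101 #136 #108 #129.
#115: waits 0, runs 0→7
#122: waits 7, runs 7→19
#101: waits 19, runs 19→35
#136: waits 35, runs 35→41
#108: waits 41, runs 41→55
#129: waits 55, runs 55→65
Sum = 0+7+19+35+41+55 = 157.
LPT (decreasing processing time): #101 #108 #122 #129 #115 #136.
#101: waits 0, runs 0→16
#108: waits 16, runs 16→30
#122: waits 30, runs 30→42
#129: waits 42, runs 42→52
#115: waits 52, runs 52→59
#136: waits 59, runs 59→65
Sum = 0+16+30+42+52+59 = 199.
SPT 126, EDD 157, LPT 199 → minimum 126.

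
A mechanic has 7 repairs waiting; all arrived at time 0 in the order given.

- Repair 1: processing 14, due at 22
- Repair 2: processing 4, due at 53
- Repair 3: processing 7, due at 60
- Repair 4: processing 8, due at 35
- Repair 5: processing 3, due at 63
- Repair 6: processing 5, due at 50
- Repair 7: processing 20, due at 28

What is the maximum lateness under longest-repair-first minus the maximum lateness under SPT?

-21

LPT (decreasing processing time): Repair 7 Repair 1 Repair 4 Repair 3 Repair 6 Repair 2 Repair 5.
Repair 7: 0→20, due 28, lateness -8
Repair 1: 20→34, due 22, lateness 12
Repair 4: 34→42, due 35, lateness 7
Repair 3: 42→49, due 60, lateness -11
Repair 6: 49→54, due 50, lateness 4
Repair 2: 54→58, due 53, lateness 5
Repair 5: 58→61, due 63, lateness -2
Maximum = 12.
SPT (increasing processing time): Repair 5 Repair 2 Repair 6 Repair 3 Repair 4 Repair 1 Repair 7.
Repair 5: 0→3, due 63, lateness -60
Repair 2: 3→7, due 53, lateness -46
Repair 6: 7→12, due 50, lateness -38
Repair 3: 12→19, due 60, lateness -41
Repair 4: 19→27, due 35, lateness -8
Repair 1: 27→41, due 22, lateness 19
Repair 7: 41→61, due 28, lateness 33
Maximum = 33.
Difference = 12 − 33 = -21.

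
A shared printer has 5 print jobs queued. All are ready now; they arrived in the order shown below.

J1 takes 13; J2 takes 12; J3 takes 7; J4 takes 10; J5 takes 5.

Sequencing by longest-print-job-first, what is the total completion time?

162

LPT (decreasing processing time): J1 J2 J4 J3 J5.
J1: 0→13
J2: 13→25
J4: 25→35
J3: 35→42
J5: 42→47
Sum = 13+25+35+42+47 = 162.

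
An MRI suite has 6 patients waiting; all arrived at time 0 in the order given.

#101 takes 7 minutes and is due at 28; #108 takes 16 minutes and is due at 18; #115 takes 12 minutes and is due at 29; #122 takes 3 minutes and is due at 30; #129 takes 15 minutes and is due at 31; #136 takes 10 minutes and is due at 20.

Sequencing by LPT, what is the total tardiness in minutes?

112

LPT (decreasing processing time): #108 #129 #115 #136 #101 #122.
#108: 0→16, due 18, tardiness 0
#129: 16→31, due 31, tardiness 0
#115: 31→43, due 29, tardiness 14
#136: 43→53, due 20, tardiness 33
#101: 53→60, due 28, tardiness 32
#122: 60→63, due 30, tardiness 33
Sum = 0+0+14+33+32+33 = 112.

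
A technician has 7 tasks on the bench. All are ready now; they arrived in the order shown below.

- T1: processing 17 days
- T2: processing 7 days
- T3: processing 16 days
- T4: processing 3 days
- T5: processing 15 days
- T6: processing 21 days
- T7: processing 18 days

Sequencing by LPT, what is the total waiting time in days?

369

LPT (decreasing processing time): T6 T7 T1 T3 T5 T2 T4.
T6: waits 0, runs 0→21
T7: waits 21, runs 21→39
T1: waits 39, runs 39→56
T3: waits 56, runs 56→72
T5: waits 72, runs 72→87
T2: waits 87, runs 87→94
T4: waits 94, runs 94→97
Sum = 0+21+39+56+72+87+94 = 369.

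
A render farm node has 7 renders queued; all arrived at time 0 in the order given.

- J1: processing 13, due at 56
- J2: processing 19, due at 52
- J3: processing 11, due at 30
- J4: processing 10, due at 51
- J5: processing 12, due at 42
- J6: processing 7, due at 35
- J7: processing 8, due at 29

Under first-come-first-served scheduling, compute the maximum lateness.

51

FIFO (arrival order): J1 J2 J3 J4 J5 J6 J7.
J1: 0→13, due 56, lateness -43
J2: 13→32, due 52, lateness -20
J3: 32→43, due 30, lateness 13
J4: 43→53, due 51, lateness 2
J5: 53→65, due 42, lateness 23
J6: 65→72, due 35, lateness 37
J7: 72→80, due 29, lateness 51
Maximum = 51.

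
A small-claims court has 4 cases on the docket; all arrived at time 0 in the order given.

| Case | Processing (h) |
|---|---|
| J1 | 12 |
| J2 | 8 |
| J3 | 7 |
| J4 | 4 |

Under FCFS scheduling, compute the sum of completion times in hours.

90

FIFO (arrival order): J1 J2 J3 J4.
J1: 0→12
J2: 12→20
J3: 20→27
J4: 27→31
Sum = 12+20+27+31 = 90.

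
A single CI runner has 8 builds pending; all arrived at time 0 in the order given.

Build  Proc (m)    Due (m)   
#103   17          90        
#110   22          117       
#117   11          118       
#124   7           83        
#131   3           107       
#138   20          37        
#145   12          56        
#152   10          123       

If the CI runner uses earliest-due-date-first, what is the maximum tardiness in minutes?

0

EDD (increasing due date): #138 #145 #124 #103 #131 #110 #117 #152.
#138: 0→20, due 37, tardiness 0
#145: 20→32, due 56, tardiness 0
#124: 32→39, due 83, tardiness 0
#103: 39→56, due 90, tardiness 0
#131: 56→59, due 107, tardiness 0
#110: 59→81, due 117, tardiness 0
#117: 81→92, due 118, tardiness 0
#152: 92→102, due 123, tardiness 0
Maximum = 0.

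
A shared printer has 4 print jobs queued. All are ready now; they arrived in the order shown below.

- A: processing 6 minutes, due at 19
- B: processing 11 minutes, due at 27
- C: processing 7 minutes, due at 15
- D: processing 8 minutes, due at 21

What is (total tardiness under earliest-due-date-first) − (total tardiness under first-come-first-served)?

-15

EDD (increasing due date): C A D B.
C: 0→7, due 15, tardiness 0
A: 7→13, due 19, tardiness 0
D: 13→21, due 21, tardiness 0
B: 21→32, due 27, tardiness 5
Sum = 0+0+0+5 = 5.
FIFO (arrival order): A B C D.
A: 0→6, due 19, tardiness 0
B: 6→17, due 27, tardiness 0
C: 17→24, due 15, tardiness 9
D: 24→32, due 21, tardiness 11
Sum = 0+0+9+11 = 20.
Difference = 5 − 20 = -15.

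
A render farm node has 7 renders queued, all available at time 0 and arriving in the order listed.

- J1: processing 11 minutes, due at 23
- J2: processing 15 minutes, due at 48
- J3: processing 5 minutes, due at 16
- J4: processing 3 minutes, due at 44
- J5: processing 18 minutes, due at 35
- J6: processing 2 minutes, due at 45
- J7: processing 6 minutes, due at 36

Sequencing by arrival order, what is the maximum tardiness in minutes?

24

FIFO (arrival order): J1 J2 J3 J4 J5 J6 J7.
J1: 0→11, due 23, tardiness 0
J2: 11→26, due 48, tardiness 0
J3: 26→31, due 16, tardiness 15
J4: 31→34, due 44, tardiness 0
J5: 34→52, due 35, tardiness 17
J6: 52→54, due 45, tardiness 9
J7: 54→60, due 36, tardiness 24
Maximum = 24.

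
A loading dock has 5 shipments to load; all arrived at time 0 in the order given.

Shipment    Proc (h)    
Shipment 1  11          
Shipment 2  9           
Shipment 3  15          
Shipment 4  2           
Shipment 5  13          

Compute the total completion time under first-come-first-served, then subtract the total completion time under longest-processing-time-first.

-27

FIFO (arrival order): Shipment 1 Shipment 2 Shipment 3 Shipment 4 Shipment 5.
Shipment 1: 0→11
Shipment 2: 11→20
Shipment 3: 20→35
Shipment 4: 35→37
Shipment 5: 37→50
Sum = 11+20+35+37+50 = 153.
LPT (decreasing processing time): Shipment 3 Shipment 5 Shipment 1 Shipment 2 Shipment 4.
Shipment 3: 0→15
Shipment 5: 15→28
Shipment 1: 28→39
Shipment 2: 39→48
Shipment 4: 48→50
Sum = 15+28+39+48+50 = 180.
Difference = 153 − 180 = -27.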